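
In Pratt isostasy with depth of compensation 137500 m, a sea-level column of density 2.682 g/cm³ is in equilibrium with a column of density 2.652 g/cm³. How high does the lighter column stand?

1560 m

ρ_ref D = ρ (D + h) → h = D (ρ_ref − ρ)/ρ.
h = 137500 m × (2.682 − 2.652)/2.652 = 1560 m.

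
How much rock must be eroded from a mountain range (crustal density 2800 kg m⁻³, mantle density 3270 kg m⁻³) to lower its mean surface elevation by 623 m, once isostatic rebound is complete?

Net drop Δ = e − u = e − e ρ_c/ρ_m = e (ρ_m − ρ_c)/ρ_m.
e = Δ ρ_m/(ρ_m − ρ_c) = 623 m × 3270/470 = 4330 m.

4330 m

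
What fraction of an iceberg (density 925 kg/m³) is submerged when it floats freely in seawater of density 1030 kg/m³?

0.898

Submerged fraction = ρ_obj/ρ_fluid = 925/1030 = 0.898.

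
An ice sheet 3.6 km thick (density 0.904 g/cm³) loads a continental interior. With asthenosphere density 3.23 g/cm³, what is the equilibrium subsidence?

Equating mass per unit area of the two columns: the ice load ρ_ice t is balanced by mantle displaced below, ρ_m s.
s = t ρ_ice / ρ_m = 3.6 km × 0.904/3.23 = 1.01 km.

1.01 km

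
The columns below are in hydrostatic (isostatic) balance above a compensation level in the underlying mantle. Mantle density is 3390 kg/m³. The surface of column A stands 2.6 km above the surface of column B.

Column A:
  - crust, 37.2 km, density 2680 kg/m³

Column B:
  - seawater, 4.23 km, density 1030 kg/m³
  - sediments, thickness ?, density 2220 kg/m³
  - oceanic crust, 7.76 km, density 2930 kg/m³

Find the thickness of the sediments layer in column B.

3.46 km

Take the compensation level at the base of the deeper column (depth z_c below the surface of column A) and equate Σ ρ_i t_i down to z_c; mantle fills any gap and the z_c terms cancel.
Column A: 37.2×2680 + (z_c − 37.2)×3390
Column B: 2.6×0 + 4.23×1030 + x×2220 + 7.76×2930 + (z_c − 2.6 − 11.99 − x)×3390
The z_c×3390 term appears on both sides and cancels. Collect the known terms of each column as K = Σ(ρt)_known − 3390 × (depth of known layers): K_A = 99696 − 3390×37.2 = −26412; K_B = 27093.7 − 3390×(2.6 + 11.99) = −22366.4.
Balance: K_A = K_B − x×(3390 − 2220), so x = (K_B − K_A)/(3390 − 2220) = 4045.6/1170 = 3.46 km.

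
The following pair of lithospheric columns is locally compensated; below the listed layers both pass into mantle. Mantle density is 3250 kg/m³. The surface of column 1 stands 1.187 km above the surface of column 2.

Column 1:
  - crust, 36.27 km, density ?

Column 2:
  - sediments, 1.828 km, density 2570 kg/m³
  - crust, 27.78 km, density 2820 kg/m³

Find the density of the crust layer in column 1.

2780 kg/m³

Take the compensation level at the base of the deeper column (depth z_c below the surface of column 1) and equate Σ ρ_i t_i down to z_c; mantle fills any gap and the z_c terms cancel.
Column 1: 36.27×ρ + (z_c − 36.27)×3250
Column 2: 1.187×0 + 1.828×2570 + 27.78×2820 + (z_c − 1.187 − 29.608)×3250
The z_c×3250 term appears on both sides and cancels. Collect the known terms of each column as K = Σ(ρt)_known − 3250 × (depth of known layers): K_1 = 0 − 3250×36.27 = −117877.5; K_2 = 83037.56 − 3250×(1.187 + 29.608) = −17046.19.
Balance: K_1 + 36.27×ρ = K_2, so ρ = (K_2 − K_1)/36.27 = 100831/36.27 = 2780 kg/m³.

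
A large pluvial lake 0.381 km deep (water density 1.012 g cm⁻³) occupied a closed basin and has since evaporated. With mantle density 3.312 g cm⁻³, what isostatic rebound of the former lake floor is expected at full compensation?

u = d ρ_w/ρ_m = 0.381 km × 1.012/3.312 = 0.116 km.

0.116 km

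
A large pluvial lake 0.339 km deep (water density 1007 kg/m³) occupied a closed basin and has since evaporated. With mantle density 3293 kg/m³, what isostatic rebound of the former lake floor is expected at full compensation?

u = d ρ_w/ρ_m = 0.339 km × 1007/3293 = 0.104 km.

0.104 km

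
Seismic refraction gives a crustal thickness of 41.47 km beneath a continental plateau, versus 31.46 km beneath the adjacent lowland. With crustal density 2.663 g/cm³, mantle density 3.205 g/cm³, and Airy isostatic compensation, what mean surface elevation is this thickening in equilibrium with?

Excess crust Δ = 41.47 km − 31.46 km = 10.01 km, split between elevation h and root r with h + r = Δ.
Airy balance ρ_c h = (ρ_m − ρ_c) r gives r = h ρ_c/(ρ_m − ρ_c), so h (1 + ρ_c/(ρ_m − ρ_c)) = Δ, i.e. h = Δ (ρ_m − ρ_c)/ρ_m.
h = 10.01 km × 0.542/3.205 = 1.69 km.

1.69 km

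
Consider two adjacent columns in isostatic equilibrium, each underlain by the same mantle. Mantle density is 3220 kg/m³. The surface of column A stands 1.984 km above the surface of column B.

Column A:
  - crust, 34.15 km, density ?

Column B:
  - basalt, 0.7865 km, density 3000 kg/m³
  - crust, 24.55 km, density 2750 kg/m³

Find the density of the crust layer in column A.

2690 kg/m³

Take the compensation level at the base of the deeper column (depth z_c below the surface of column A) and equate Σ ρ_i t_i down to z_c; mantle fills any gap and the z_c terms cancel.
Column A: 34.15×ρ + (z_c − 34.15)×3220
Column B: 1.984×0 + 0.7865×3000 + 24.55×2750 + (z_c − 1.984 − 25.3365)×3220
The z_c×3220 term appears on both sides and cancels. Collect the known terms of each column as K = Σ(ρt)_known − 3220 × (depth of known layers): K_A = 0 − 3220×34.15 = −109963; K_B = 69872 − 3220×(1.984 + 25.3365) = −18100.01.
Balance: K_A + 34.15×ρ = K_B, so ρ = (K_B − K_A)/34.15 = 91863/34.15 = 2690 kg/m³.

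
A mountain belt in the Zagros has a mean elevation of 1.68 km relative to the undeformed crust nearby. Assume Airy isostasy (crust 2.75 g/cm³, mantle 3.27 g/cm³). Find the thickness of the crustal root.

8.88 km

For local isostatic compensation: the weight of the topography is balanced by the buoyancy of the root, ρ_c h = (ρ_m − ρ_c) r.
r = h · ρ_c / (ρ_m − ρ_c) = 1.68 km × 2.75 / (3.27 − 2.75) = 8.88 km.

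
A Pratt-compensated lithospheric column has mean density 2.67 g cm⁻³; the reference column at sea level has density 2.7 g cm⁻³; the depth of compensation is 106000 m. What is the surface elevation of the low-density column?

1190 m

ρ_ref D = ρ (D + h) → h = D (ρ_ref − ρ)/ρ.
h = 106000 m × (2.7 − 2.67)/2.67 = 1190 m.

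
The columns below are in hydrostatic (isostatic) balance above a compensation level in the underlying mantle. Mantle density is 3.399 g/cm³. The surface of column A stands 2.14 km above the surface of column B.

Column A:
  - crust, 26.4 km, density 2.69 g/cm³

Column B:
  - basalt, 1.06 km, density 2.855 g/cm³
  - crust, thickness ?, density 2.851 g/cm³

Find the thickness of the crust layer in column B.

Take the compensation level at the base of the deeper column (depth z_c below the surface of column A) and equate Σ ρ_i t_i down to z_c; mantle fills any gap and the z_c terms cancel.
Column A: 26.4×2.69 + (z_c − 26.4)×3.399
Column B: 2.14×0 + 1.06×2.855 + x×2.851 + (z_c − 2.14 − 1.06 − x)×3.399
The z_c×3.399 term appears on both sides and cancels. Collect the known terms of each column as K = Σ(ρt)_known − 3.399 × (depth of known layers): K_A = 71.016 − 3.399×26.4 = −18.7176; K_B = 3.0263 − 3.399×(2.14 + 1.06) = −7.8505.
Balance: K_A = K_B − x×(3.399 − 2.851), so x = (K_B − K_A)/(3.399 − 2.851) = 10.8671/0.548 = 19.8 km.

19.8 km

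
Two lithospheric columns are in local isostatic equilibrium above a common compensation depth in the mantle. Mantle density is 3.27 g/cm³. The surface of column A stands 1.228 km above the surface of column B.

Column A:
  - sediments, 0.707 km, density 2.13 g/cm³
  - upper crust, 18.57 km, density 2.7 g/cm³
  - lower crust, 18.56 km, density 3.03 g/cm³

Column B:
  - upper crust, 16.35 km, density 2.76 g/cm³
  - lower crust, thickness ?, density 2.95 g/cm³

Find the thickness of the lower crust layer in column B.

10.9 km

Take the compensation level at the base of the deeper column (depth z_c below the surface of column A) and equate Σ ρ_i t_i down to z_c; mantle fills any gap and the z_c terms cancel.
Column A: 0.707×2.13 + 18.57×2.7 + 18.56×3.03 + (z_c − 37.837)×3.27
Column B: 1.228×0 + 16.35×2.76 + x×2.95 + (z_c − 1.228 − 16.35 − x)×3.27
The z_c×3.27 term appears on both sides and cancels. Collect the known terms of each column as K = Σ(ρt)_known − 3.27 × (depth of known layers): K_A = 107.88171 − 3.27×37.837 = −15.84528; K_B = 45.126 − 3.27×(1.228 + 16.35) = −12.35406.
Balance: K_A = K_B − x×(3.27 − 2.95), so x = (K_B − K_A)/(3.27 − 2.95) = 3.49122/0.32 = 10.9 km.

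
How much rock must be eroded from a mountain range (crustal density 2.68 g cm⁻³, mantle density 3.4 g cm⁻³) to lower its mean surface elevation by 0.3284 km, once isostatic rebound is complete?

Net drop Δ = e − u = e − e ρ_c/ρ_m = e (ρ_m − ρ_c)/ρ_m.
e = Δ ρ_m/(ρ_m − ρ_c) = 0.3284 km × 3.4/0.72 = 1.55 km.

1.55 km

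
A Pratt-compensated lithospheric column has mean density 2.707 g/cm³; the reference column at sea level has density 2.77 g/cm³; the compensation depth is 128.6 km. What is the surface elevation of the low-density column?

ρ_ref D = ρ (D + h) → h = D (ρ_ref − ρ)/ρ.
h = 128.6 km × (2.77 − 2.707)/2.707 = 2.99 km.

2.99 km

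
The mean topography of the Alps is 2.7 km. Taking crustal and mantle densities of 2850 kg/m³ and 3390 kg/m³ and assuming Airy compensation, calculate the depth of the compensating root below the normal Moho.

14.2 km

Equating mass per unit area of the two columns: the weight of the topography is balanced by the buoyancy of the root, ρ_c h = (ρ_m − ρ_c) r.
r = h · ρ_c / (ρ_m − ρ_c) = 2.7 km × 2850 / (3390 − 2850) = 14.2 km.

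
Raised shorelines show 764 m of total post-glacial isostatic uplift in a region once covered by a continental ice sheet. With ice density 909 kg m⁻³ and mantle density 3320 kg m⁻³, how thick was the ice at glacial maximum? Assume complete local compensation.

u = t ρ_ice/ρ_m → t = u ρ_m/ρ_ice = 764 m × 3320/909 = 2790 m.

2790 m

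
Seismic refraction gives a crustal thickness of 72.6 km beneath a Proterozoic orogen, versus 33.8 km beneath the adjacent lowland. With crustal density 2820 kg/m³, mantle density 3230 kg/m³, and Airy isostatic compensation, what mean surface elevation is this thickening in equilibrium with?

4.93 km

Excess crust Δ = 72.6 km − 33.8 km = 38.8 km, split between elevation h and root r with h + r = Δ.
Airy balance ρ_c h = (ρ_m − ρ_c) r gives r = h ρ_c/(ρ_m − ρ_c), so h (1 + ρ_c/(ρ_m − ρ_c)) = Δ, i.e. h = Δ (ρ_m − ρ_c)/ρ_m.
h = 38.8 km × 410/3230 = 4.93 km.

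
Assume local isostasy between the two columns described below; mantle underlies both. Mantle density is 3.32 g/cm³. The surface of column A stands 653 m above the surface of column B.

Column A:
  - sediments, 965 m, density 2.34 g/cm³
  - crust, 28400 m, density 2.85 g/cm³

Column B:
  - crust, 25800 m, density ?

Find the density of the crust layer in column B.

Take the compensation level at the base of the deeper column (depth z_c below the surface of column A) and equate Σ ρ_i t_i down to z_c; mantle fills any gap and the z_c terms cancel.
Column A: 965×2.34 + 28400×2.85 + (z_c − 29365)×3.32
Column B: 653×0 + 25800×ρ + (z_c − 653 − 25800)×3.32
The z_c×3.32 term appears on both sides and cancels. Collect the known terms of each column as K = Σ(ρt)_known − 3.32 × (depth of known layers): K_A = 83198.1 − 3.32×29365 = −14293.7; K_B = 0 − 3.32×(653 + 25800) = −87823.96.
Balance: K_A = K_B + 25800×ρ, so ρ = (K_A − K_B)/25800 = 73530.3/25800 = 2.85 g/cm³.

2.85 g/cm³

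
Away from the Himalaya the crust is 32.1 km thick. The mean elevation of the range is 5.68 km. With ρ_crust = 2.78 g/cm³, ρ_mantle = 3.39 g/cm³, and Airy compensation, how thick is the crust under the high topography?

63.7 km

Root depth r = h ρ_c / (ρ_m − ρ_c) = 5.68 km × 2.78 / 0.61 = 25.89 km.
Total thickness = T + h + r = 32.1 km + 5.68 km + 25.89 km = 63.7 km.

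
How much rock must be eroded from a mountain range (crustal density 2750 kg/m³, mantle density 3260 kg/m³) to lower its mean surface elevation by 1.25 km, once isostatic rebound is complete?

7.99 km

Net drop Δ = e − u = e − e ρ_c/ρ_m = e (ρ_m − ρ_c)/ρ_m.
e = Δ ρ_m/(ρ_m − ρ_c) = 1.25 km × 3260/510 = 7.99 km.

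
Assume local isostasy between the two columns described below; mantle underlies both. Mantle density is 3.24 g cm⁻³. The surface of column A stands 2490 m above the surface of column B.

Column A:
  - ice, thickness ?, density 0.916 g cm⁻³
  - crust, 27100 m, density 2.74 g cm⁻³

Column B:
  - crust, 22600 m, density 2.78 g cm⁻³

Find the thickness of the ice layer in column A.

Take the compensation level at the base of the deeper column (depth z_c below the surface of column A) and equate Σ ρ_i t_i down to z_c; mantle fills any gap and the z_c terms cancel.
Column A: x×0.916 + 27100×2.74 + (z_c − 27100 − x)×3.24
Column B: 2490×0 + 22600×2.78 + (z_c − 2490 − 22600)×3.24
The z_c×3.24 term appears on both sides and cancels. Collect the known terms of each column as K = Σ(ρt)_known − 3.24 × (depth of known layers): K_A = 74254 − 3.24×27100 = −13550; K_B = 62828 − 3.24×(2490 + 22600) = −18463.6.
Balance: K_A − x×(3.24 − 0.916) = K_B, so x = (K_A − K_B)/(3.24 − 0.916) = 4913.6/2.324 = 2110 m.

2110 m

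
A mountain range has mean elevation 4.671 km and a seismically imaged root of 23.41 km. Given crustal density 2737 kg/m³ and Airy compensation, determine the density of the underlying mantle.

Airy balance: ρ_c h = (ρ_m − ρ_c) r → ρ_m = ρ_c (1 + h/r).
ρ_m = 2737 × (1 + 4.671 km/23.41 km) = 3280 kg/m³.

3280 kg/m³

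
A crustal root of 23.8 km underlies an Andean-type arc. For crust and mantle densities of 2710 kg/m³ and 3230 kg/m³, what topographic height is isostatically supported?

By Archimedes' principle applied to the lithosphere: ρ_c h = (ρ_m − ρ_c) r.
h = r (ρ_m − ρ_c) / ρ_c = 23.8 km × (3230 − 2710) / 2710 = 4.57 km.

4.57 km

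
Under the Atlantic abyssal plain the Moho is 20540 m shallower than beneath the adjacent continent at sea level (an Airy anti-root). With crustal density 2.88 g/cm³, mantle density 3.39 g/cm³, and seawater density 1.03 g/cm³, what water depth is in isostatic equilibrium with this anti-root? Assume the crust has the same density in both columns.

5660 m

Replacing a thickness d of crust by seawater at the top must be balanced by replacing crust with mantle at the base: d (ρ_c − ρ_w) = a (ρ_m − ρ_c).
d = a (ρ_m − ρ_c)/(ρ_c − ρ_w) = 20540 m × 0.51/1.85 = 5660 m.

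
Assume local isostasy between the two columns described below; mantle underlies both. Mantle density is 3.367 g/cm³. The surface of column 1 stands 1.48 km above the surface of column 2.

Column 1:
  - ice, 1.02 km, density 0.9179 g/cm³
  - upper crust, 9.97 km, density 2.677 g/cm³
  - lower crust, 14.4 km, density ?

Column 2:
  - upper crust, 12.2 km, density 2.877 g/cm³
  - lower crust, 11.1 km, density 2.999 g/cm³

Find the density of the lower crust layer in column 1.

Take the compensation level at the base of the deeper column (depth z_c below the surface of column 1) and equate Σ ρ_i t_i down to z_c; mantle fills any gap and the z_c terms cancel.
Column 1: 1.02×0.9179 + 9.97×2.677 + 14.4×ρ + (z_c − 25.39)×3.367
Column 2: 1.48×0 + 12.2×2.877 + 11.1×2.999 + (z_c − 1.48 − 23.3)×3.367
The z_c×3.367 term appears on both sides and cancels. Collect the known terms of each column as K = Σ(ρt)_known − 3.367 × (depth of known layers): K_1 = 27.625948 − 3.367×25.39 = −57.862182; K_2 = 68.3883 − 3.367×(1.48 + 23.3) = −15.04596.
Balance: K_1 + 14.4×ρ = K_2, so ρ = (K_2 − K_1)/14.4 = 42.8162/14.4 = 2.97 g/cm³.

2.97 g/cm³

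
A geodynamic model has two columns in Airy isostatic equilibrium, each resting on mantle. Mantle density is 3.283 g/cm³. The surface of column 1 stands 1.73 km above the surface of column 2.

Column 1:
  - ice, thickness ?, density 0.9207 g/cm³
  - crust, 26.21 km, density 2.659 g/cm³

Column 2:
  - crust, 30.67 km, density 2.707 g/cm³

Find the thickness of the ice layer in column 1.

Take the compensation level at the base of the deeper column (depth z_c below the surface of column 1) and equate Σ ρ_i t_i down to z_c; mantle fills any gap and the z_c terms cancel.
Column 1: x×0.9207 + 26.21×2.659 + (z_c − 26.21 − x)×3.283
Column 2: 1.73×0 + 30.67×2.707 + (z_c − 1.73 − 30.67)×3.283
The z_c×3.283 term appears on both sides and cancels. Collect the known terms of each column as K = Σ(ρt)_known − 3.283 × (depth of known layers): K_1 = 69.69239 − 3.283×26.21 = −16.35504; K_2 = 83.02369 − 3.283×(1.73 + 30.67) = −23.34551.
Balance: K_1 − x×(3.283 − 0.9207) = K_2, so x = (K_1 − K_2)/(3.283 − 0.9207) = 6.99047/2.3623 = 2.96 km.

2.96 km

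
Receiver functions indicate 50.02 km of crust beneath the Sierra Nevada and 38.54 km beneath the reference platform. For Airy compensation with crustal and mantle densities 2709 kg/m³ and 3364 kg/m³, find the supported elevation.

Excess crust Δ = 50.02 km − 38.54 km = 11.48 km, split between elevation h and root r with h + r = Δ.
Airy balance ρ_c h = (ρ_m − ρ_c) r gives r = h ρ_c/(ρ_m − ρ_c), so h (1 + ρ_c/(ρ_m − ρ_c)) = Δ, i.e. h = Δ (ρ_m − ρ_c)/ρ_m.
h = 11.48 km × 655/3364 = 2.24 km.

2.24 km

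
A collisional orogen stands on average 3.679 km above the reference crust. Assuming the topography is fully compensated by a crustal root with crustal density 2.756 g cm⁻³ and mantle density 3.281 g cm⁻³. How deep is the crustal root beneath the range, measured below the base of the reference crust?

Equating mass per unit area of the two columns: the weight of the topography is balanced by the buoyancy of the root, ρ_c h = (ρ_m − ρ_c) r.
r = h · ρ_c / (ρ_m − ρ_c) = 3.679 km × 2.756 / (3.281 − 2.756) = 19.3 km.

19.3 km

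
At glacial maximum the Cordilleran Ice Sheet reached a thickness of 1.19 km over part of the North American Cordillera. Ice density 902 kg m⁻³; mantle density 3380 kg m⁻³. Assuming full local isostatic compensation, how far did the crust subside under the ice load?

0.318 km

Balancing pressure at the compensation depth: the ice load ρ_ice t is balanced by mantle displaced below, ρ_m s.
s = t ρ_ice / ρ_m = 1.19 km × 902/3380 = 0.318 km.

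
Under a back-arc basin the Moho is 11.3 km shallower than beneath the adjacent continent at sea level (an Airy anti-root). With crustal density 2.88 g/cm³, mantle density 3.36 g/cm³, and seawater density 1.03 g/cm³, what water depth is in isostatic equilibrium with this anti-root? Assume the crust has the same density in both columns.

2.93 km

Replacing a thickness d of crust by seawater at the top must be balanced by replacing crust with mantle at the base: d (ρ_c − ρ_w) = a (ρ_m − ρ_c).
d = a (ρ_m − ρ_c)/(ρ_c − ρ_w) = 11.3 km × 0.48/1.85 = 2.93 km.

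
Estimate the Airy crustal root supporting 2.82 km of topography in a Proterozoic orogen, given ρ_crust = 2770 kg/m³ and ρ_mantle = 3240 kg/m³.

16.6 km

Isostatic balance requires: the weight of the topography is balanced by the buoyancy of the root, ρ_c h = (ρ_m − ρ_c) r.
r = h · ρ_c / (ρ_m − ρ_c) = 2.82 km × 2770 / (3240 − 2770) = 16.6 km.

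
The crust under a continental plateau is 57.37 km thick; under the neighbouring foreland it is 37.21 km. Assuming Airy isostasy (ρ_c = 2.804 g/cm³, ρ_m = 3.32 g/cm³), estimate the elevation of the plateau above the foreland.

3.13 km

Excess crust Δ = 57.37 km − 37.21 km = 20.16 km, split between elevation h and root r with h + r = Δ.
Airy balance ρ_c h = (ρ_m − ρ_c) r gives r = h ρ_c/(ρ_m − ρ_c), so h (1 + ρ_c/(ρ_m − ρ_c)) = Δ, i.e. h = Δ (ρ_m − ρ_c)/ρ_m.
h = 20.16 km × 0.516/3.32 = 3.13 km.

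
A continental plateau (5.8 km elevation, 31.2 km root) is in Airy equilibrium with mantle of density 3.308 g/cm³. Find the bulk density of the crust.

2.79 g/cm³

ρ_c h = (ρ_m − ρ_c) r → ρ_c (h + r) = ρ_m r → ρ_c = ρ_m r / (h + r).
ρ_c = 3.308 × 31.2 km / (5.8 km + 31.2 km) = 2.79 g/cm³.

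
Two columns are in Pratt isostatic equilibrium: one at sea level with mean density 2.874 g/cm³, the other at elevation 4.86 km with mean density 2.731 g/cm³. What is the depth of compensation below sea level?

92.8 km

ρ_ref D = ρ (D + h) → D (ρ_ref − ρ) = ρ h.
D = ρ h/(ρ_ref − ρ) = 2.731 × 4.86 km/(2.874 − 2.731) = 92.8 km.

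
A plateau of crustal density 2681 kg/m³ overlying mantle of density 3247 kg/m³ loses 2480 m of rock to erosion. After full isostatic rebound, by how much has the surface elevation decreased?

Rebound u = e ρ_c/ρ_m = 2480 m × 2681/3247 = 2048 m.
Net surface drop = e − u = 2480 m − 2048 m = e (ρ_m − ρ_c)/ρ_m = 432 m.

432 m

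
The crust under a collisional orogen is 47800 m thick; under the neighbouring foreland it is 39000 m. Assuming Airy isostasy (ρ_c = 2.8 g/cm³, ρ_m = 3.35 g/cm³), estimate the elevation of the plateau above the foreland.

Excess crust Δ = 47800 m − 39000 m = 8800 m, split between elevation h and root r with h + r = Δ.
Airy balance ρ_c h = (ρ_m − ρ_c) r gives r = h ρ_c/(ρ_m − ρ_c), so h (1 + ρ_c/(ρ_m − ρ_c)) = Δ, i.e. h = Δ (ρ_m − ρ_c)/ρ_m.
h = 8800 m × 0.55/3.35 = 1440 m.

1440 m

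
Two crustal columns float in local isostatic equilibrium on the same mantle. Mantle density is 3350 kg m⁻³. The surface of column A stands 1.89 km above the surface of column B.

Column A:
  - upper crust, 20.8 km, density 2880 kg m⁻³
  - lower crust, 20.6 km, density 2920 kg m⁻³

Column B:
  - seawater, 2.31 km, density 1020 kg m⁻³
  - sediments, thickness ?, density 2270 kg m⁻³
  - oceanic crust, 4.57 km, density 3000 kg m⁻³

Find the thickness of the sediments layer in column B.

4.93 km

Take the compensation level at the base of the deeper column (depth z_c below the surface of column A) and equate Σ ρ_i t_i down to z_c; mantle fills any gap and the z_c terms cancel.
Column A: 20.8×2880 + 20.6×2920 + (z_c − 41.4)×3350
Column B: 1.89×0 + 2.31×1020 + x×2270 + 4.57×3000 + (z_c − 1.89 − 6.88 − x)×3350
The z_c×3350 term appears on both sides and cancels. Collect the known terms of each column as K = Σ(ρt)_known − 3350 × (depth of known layers): K_A = 120056 − 3350×41.4 = −18634; K_B = 16066.2 − 3350×(1.89 + 6.88) = −13313.3.
Balance: K_A = K_B − x×(3350 − 2270), so x = (K_B − K_A)/(3350 − 2270) = 5320.7/1080 = 4.93 km.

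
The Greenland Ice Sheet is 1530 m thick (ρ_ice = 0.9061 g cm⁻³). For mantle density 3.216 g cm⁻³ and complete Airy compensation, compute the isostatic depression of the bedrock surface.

431 m

For local isostatic compensation: the ice load ρ_ice t is balanced by mantle displaced below, ρ_m s.
s = t ρ_ice / ρ_m = 1530 m × 0.9061/3.216 = 431 m.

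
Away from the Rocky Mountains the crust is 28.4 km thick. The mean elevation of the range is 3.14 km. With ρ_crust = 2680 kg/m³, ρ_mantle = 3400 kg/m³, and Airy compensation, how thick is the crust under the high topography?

43.2 km

Root depth r = h ρ_c / (ρ_m − ρ_c) = 3.14 km × 2680 / 720 = 11.69 km.
Total thickness = T + h + r = 28.4 km + 3.14 km + 11.69 km = 43.2 km.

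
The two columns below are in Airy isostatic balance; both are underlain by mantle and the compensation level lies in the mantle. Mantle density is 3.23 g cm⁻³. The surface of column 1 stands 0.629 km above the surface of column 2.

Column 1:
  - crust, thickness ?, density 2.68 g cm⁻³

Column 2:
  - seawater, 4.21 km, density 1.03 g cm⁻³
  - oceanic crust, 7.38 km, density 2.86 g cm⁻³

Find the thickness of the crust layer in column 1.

Take the compensation level at the base of the deeper column (depth z_c below the surface of column 1) and equate Σ ρ_i t_i down to z_c; mantle fills any gap and the z_c terms cancel.
Column 1: x×2.68 + (z_c − 0 − x)×3.23
Column 2: 0.629×0 + 4.21×1.03 + 7.38×2.86 + (z_c − 0.629 − 11.59)×3.23
The z_c×3.23 term appears on both sides and cancels. Collect the known terms of each column as K = Σ(ρt)_known − 3.23 × (depth of known layers): K_1 = 0 − 3.23×0 = 0; K_2 = 25.4431 − 3.23×(0.629 + 11.59) = −14.02427.
Balance: K_1 − x×(3.23 − 2.68) = K_2, so x = (K_1 − K_2)/(3.23 − 2.68) = 14.0243/0.55 = 25.5 km.

25.5 km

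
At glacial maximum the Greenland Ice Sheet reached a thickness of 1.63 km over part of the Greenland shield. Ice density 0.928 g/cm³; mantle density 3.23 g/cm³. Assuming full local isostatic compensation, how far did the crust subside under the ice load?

0.468 km

Equating mass per unit area of the two columns: the ice load ρ_ice t is balanced by mantle displaced below, ρ_m s.
s = t ρ_ice / ρ_m = 1.63 km × 0.928/3.23 = 0.468 km.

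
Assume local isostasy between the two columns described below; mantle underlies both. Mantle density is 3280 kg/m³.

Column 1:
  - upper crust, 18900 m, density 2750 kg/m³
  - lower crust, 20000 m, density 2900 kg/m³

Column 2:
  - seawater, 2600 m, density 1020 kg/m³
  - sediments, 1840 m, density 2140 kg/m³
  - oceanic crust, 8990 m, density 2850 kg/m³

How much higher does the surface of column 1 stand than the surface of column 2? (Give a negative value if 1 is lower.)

For any compensation level in the mantle, the mantle terms cancel and isostasy reduces to e = (Σt_1 − Σt_2) − (Σ(ρt)_1 − Σ(ρt)_2) / ρ_m.
Σt_1 = 38900 m; Σt_2 = 13430 m; Σ(ρt)_1 = 109975000; Σ(ρt)_2 = 32211100 (in m·kg/m³).
e = (38900 − 13430) − (109975000 − 32211100) / 3280 = 1760 m.

1760 m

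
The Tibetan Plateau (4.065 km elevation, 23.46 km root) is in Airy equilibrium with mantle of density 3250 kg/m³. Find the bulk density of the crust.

2770 kg/m³

ρ_c h = (ρ_m − ρ_c) r → ρ_c (h + r) = ρ_m r → ρ_c = ρ_m r / (h + r).
ρ_c = 3250 × 23.46 km / (4.065 km + 23.46 km) = 2770 kg/m³.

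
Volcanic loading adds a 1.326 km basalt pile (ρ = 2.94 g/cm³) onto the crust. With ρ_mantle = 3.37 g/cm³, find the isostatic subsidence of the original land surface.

1.16 km

Subaerial loading: s = t ρ_load / ρ_m.
s = 1.326 km × 2.94/3.37 = 1.16 km.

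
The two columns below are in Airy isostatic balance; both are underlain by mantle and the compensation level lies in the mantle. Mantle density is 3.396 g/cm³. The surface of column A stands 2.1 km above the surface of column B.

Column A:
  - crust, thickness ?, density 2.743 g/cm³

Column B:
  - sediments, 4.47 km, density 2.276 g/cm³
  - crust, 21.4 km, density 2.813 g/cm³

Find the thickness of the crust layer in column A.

37.7 km

Take the compensation level at the base of the deeper column (depth z_c below the surface of column A) and equate Σ ρ_i t_i down to z_c; mantle fills any gap and the z_c terms cancel.
Column A: x×2.743 + (z_c − 0 − x)×3.396
Column B: 2.1×0 + 4.47×2.276 + 21.4×2.813 + (z_c − 2.1 − 25.87)×3.396
The z_c×3.396 term appears on both sides and cancels. Collect the known terms of each column as K = Σ(ρt)_known − 3.396 × (depth of known layers): K_A = 0 − 3.396×0 = 0; K_B = 70.37192 − 3.396×(2.1 + 25.87) = −24.6142.
Balance: K_A − x×(3.396 − 2.743) = K_B, so x = (K_A − K_B)/(3.396 − 2.743) = 24.6142/0.653 = 37.7 km.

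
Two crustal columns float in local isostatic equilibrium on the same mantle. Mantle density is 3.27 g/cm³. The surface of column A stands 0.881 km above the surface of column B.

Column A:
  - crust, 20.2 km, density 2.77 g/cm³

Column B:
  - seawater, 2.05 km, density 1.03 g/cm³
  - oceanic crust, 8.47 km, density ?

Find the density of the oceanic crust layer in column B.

Take the compensation level at the base of the deeper column (depth z_c below the surface of column A) and equate Σ ρ_i t_i down to z_c; mantle fills any gap and the z_c terms cancel.
Column A: 20.2×2.77 + (z_c − 20.2)×3.27
Column B: 0.881×0 + 2.05×1.03 + 8.47×ρ + (z_c − 0.881 − 10.52)×3.27
The z_c×3.27 term appears on both sides and cancels. Collect the known terms of each column as K = Σ(ρt)_known − 3.27 × (depth of known layers): K_A = 55.954 − 3.27×20.2 = −10.1; K_B = 2.1115 − 3.27×(0.881 + 10.52) = −35.16977.
Balance: K_A = K_B + 8.47×ρ, so ρ = (K_A − K_B)/8.47 = 25.0698/8.47 = 2.96 g/cm³.

2.96 g/cm³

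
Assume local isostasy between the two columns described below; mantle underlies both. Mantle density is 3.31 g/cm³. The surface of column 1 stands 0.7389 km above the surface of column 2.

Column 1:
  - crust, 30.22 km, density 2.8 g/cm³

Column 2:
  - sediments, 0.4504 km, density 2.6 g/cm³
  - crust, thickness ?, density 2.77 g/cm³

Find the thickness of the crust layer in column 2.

23.4 km

Take the compensation level at the base of the deeper column (depth z_c below the surface of column 1) and equate Σ ρ_i t_i down to z_c; mantle fills any gap and the z_c terms cancel.
Column 1: 30.22×2.8 + (z_c − 30.22)×3.31
Column 2: 0.7389×0 + 0.4504×2.6 + x×2.77 + (z_c − 0.7389 − 0.4504 − x)×3.31
The z_c×3.31 term appears on both sides and cancels. Collect the known terms of each column as K = Σ(ρt)_known − 3.31 × (depth of known layers): K_1 = 84.616 − 3.31×30.22 = −15.4122; K_2 = 1.17104 − 3.31×(0.7389 + 0.4504) = −2.765543.
Balance: K_1 = K_2 − x×(3.31 − 2.77), so x = (K_2 − K_1)/(3.31 − 2.77) = 12.6467/0.54 = 23.4 km.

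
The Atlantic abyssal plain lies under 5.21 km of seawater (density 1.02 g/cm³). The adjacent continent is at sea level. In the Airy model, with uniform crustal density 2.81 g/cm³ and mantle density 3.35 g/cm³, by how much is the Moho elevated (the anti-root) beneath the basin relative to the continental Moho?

In Airy isostatic equilibrium: replacing crust with seawater at the top is compensated by replacing crust with mantle at the base: d (ρ_c − ρ_w) = a (ρ_m − ρ_c).
a = d (ρ_c − ρ_w)/(ρ_m − ρ_c) = 5.21 km × 1.79/0.54 = 17.3 km.

17.3 km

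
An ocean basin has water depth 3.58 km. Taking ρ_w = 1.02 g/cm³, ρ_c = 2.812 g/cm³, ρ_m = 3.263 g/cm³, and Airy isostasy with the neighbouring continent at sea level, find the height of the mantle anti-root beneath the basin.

14.2 km

Equating mass per unit area of the two columns: replacing crust with seawater at the top is compensated by replacing crust with mantle at the base: d (ρ_c − ρ_w) = a (ρ_m − ρ_c).
a = d (ρ_c − ρ_w)/(ρ_m − ρ_c) = 3.58 km × 1.792/0.451 = 14.2 km.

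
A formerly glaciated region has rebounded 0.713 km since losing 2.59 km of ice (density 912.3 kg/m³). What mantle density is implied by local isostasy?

3310 kg/m³

ρ_m = ρ_ice t / u = 912.3 × 2.59 km/0.713 km = 3310 kg/m³.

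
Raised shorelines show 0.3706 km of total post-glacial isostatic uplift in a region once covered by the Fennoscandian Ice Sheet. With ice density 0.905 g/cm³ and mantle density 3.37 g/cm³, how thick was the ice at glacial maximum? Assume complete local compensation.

u = t ρ_ice/ρ_m → t = u ρ_m/ρ_ice = 0.3706 km × 3.37/0.905 = 1.38 km.

1.38 km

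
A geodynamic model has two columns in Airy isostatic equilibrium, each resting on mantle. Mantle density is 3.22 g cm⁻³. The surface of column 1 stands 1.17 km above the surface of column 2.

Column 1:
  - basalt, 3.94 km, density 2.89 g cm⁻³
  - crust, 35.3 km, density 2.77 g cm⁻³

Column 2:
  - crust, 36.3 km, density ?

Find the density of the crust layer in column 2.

Take the compensation level at the base of the deeper column (depth z_c below the surface of column 1) and equate Σ ρ_i t_i down to z_c; mantle fills any gap and the z_c terms cancel.
Column 1: 3.94×2.89 + 35.3×2.77 + (z_c − 39.24)×3.22
Column 2: 1.17×0 + 36.3×ρ + (z_c − 1.17 − 36.3)×3.22
The z_c×3.22 term appears on both sides and cancels. Collect the known terms of each column as K = Σ(ρt)_known − 3.22 × (depth of known layers): K_1 = 109.1676 − 3.22×39.24 = −17.1852; K_2 = 0 − 3.22×(1.17 + 36.3) = −120.6534.
Balance: K_1 = K_2 + 36.3×ρ, so ρ = (K_1 − K_2)/36.3 = 103.468/36.3 = 2.85 g cm⁻³.

2.85 g cm⁻³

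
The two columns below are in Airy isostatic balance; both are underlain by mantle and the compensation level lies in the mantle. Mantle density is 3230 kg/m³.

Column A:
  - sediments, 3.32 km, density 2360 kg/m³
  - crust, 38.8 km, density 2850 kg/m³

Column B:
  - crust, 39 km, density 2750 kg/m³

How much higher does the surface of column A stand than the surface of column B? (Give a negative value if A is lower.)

For any compensation level in the mantle, the mantle terms cancel and isostasy reduces to e = (Σt_A − Σt_B) − (Σ(ρt)_A − Σ(ρt)_B) / ρ_m.
Σt_A = 42.12 km; Σt_B = 39 km; Σ(ρt)_A = 118415.2; Σ(ρt)_B = 107250 (in km·kg/m³).
e = (42.12 − 39) − (118415.2 − 107250) / 3230 = −0.337 km.

−0.337 km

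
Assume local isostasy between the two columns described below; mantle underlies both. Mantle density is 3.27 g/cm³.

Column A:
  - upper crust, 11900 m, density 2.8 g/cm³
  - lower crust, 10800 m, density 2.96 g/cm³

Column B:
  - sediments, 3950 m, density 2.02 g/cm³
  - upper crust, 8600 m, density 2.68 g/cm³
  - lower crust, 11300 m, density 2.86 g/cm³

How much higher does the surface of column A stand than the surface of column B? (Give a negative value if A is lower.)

−1740 m

For any compensation level in the mantle, the mantle terms cancel and isostasy reduces to e = (Σt_A − Σt_B) − (Σ(ρt)_A − Σ(ρt)_B) / ρ_m.
Σt_A = 22700 m; Σt_B = 23850 m; Σ(ρt)_A = 65288; Σ(ρt)_B = 63345 (in m·g/cm³).
e = (22700 − 23850) − (65288 − 63345) / 3.27 = −1740 m.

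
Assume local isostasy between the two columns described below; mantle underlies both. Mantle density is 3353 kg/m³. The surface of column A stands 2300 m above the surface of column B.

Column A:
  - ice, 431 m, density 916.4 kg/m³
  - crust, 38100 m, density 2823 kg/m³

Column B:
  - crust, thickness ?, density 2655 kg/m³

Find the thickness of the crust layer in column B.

19400 m

Take the compensation level at the base of the deeper column (depth z_c below the surface of column A) and equate Σ ρ_i t_i down to z_c; mantle fills any gap and the z_c terms cancel.
Column A: 431×916.4 + 38100×2823 + (z_c − 38531)×3353
Column B: 2300×0 + x×2655 + (z_c − 2300 − 0 − x)×3353
The z_c×3353 term appears on both sides and cancels. Collect the known terms of each column as K = Σ(ρt)_known − 3353 × (depth of known layers): K_A = 107951268 − 3353×38531 = −21243174.6; K_B = 0 − 3353×(2300 + 0) = −7711900.
Balance: K_A = K_B − x×(3353 − 2655), so x = (K_B − K_A)/(3353 − 2655) = 13531300/698 = 19400 m.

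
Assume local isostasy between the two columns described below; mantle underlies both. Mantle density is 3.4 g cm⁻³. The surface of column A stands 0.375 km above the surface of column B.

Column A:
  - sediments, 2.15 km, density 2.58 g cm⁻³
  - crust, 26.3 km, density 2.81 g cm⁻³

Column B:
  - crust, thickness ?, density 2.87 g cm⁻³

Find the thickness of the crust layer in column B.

Take the compensation level at the base of the deeper column (depth z_c below the surface of column A) and equate Σ ρ_i t_i down to z_c; mantle fills any gap and the z_c terms cancel.
Column A: 2.15×2.58 + 26.3×2.81 + (z_c − 28.45)×3.4
Column B: 0.375×0 + x×2.87 + (z_c − 0.375 − 0 − x)×3.4
The z_c×3.4 term appears on both sides and cancels. Collect the known terms of each column as K = Σ(ρt)_known − 3.4 × (depth of known layers): K_A = 79.45 − 3.4×28.45 = −17.28; K_B = 0 − 3.4×(0.375 + 0) = −1.275.
Balance: K_A = K_B − x×(3.4 − 2.87), so x = (K_B − K_A)/(3.4 − 2.87) = 16.005/0.53 = 30.2 km.

30.2 km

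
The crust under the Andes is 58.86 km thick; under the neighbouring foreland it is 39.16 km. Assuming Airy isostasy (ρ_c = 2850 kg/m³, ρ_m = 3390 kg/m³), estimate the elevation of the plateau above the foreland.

3.14 km

Excess crust Δ = 58.86 km − 39.16 km = 19.7 km, split between elevation h and root r with h + r = Δ.
Airy balance ρ_c h = (ρ_m − ρ_c) r gives r = h ρ_c/(ρ_m − ρ_c), so h (1 + ρ_c/(ρ_m − ρ_c)) = Δ, i.e. h = Δ (ρ_m − ρ_c)/ρ_m.
h = 19.7 km × 540/3390 = 3.14 km.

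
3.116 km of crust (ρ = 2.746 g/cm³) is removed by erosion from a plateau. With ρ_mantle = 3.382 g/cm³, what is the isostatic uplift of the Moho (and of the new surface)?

2.53 km

Unloading: uplift u = e ρ_c/ρ_m = 3.116 km × 2.746/3.382 = 2.53 km.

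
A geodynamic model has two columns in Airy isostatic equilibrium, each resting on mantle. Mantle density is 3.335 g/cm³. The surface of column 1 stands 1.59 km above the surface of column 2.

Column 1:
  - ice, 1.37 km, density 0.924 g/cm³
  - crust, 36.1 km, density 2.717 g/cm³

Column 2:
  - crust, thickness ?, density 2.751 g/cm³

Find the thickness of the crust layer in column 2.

Take the compensation level at the base of the deeper column (depth z_c below the surface of column 1) and equate Σ ρ_i t_i down to z_c; mantle fills any gap and the z_c terms cancel.
Column 1: 1.37×0.924 + 36.1×2.717 + (z_c − 37.47)×3.335
Column 2: 1.59×0 + x×2.751 + (z_c − 1.59 − 0 − x)×3.335
The z_c×3.335 term appears on both sides and cancels. Collect the known terms of each column as K = Σ(ρt)_known − 3.335 × (depth of known layers): K_1 = 99.34958 − 3.335×37.47 = −25.61287; K_2 = 0 − 3.335×(1.59 + 0) = −5.30265.
Balance: K_1 = K_2 − x×(3.335 − 2.751), so x = (K_2 − K_1)/(3.335 − 2.751) = 20.3102/0.584 = 34.8 km.

34.8 km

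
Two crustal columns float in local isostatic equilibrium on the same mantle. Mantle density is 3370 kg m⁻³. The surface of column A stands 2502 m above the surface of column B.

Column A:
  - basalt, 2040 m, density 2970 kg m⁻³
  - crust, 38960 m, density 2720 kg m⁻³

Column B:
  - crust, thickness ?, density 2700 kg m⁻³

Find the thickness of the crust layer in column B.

26400 m

Take the compensation level at the base of the deeper column (depth z_c below the surface of column A) and equate Σ ρ_i t_i down to z_c; mantle fills any gap and the z_c terms cancel.
Column A: 2040×2970 + 38960×2720 + (z_c − 41000)×3370
Column B: 2502×0 + x×2700 + (z_c − 2502 − 0 − x)×3370
The z_c×3370 term appears on both sides and cancels. Collect the known terms of each column as K = Σ(ρt)_known − 3370 × (depth of known layers): K_A = 112030000 − 3370×41000 = −26140000; K_B = 0 − 3370×(2502 + 0) = −8431740.
Balance: K_A = K_B − x×(3370 − 2700), so x = (K_B − K_A)/(3370 − 2700) = 17708300/670 = 26400 m.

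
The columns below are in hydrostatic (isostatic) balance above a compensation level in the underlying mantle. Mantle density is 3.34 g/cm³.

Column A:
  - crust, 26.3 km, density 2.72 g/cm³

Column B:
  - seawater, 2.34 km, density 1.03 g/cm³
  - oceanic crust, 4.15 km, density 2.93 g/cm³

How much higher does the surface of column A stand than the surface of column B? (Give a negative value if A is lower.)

2.75 km

For any compensation level in the mantle, the mantle terms cancel and isostasy reduces to e = (Σt_A − Σt_B) − (Σ(ρt)_A − Σ(ρt)_B) / ρ_m.
Σt_A = 26.3 km; Σt_B = 6.49 km; Σ(ρt)_A = 71.536; Σ(ρt)_B = 14.5697 (in km·g/cm³).
e = (26.3 − 6.49) − (71.536 − 14.5697) / 3.34 = 2.75 km.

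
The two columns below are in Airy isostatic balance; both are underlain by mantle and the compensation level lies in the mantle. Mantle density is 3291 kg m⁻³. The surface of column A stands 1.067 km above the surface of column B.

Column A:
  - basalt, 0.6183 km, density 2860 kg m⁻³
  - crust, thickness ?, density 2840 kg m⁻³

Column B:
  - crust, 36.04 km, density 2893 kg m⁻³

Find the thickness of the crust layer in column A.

Take the compensation level at the base of the deeper column (depth z_c below the surface of column A) and equate Σ ρ_i t_i down to z_c; mantle fills any gap and the z_c terms cancel.
Column A: 0.6183×2860 + x×2840 + (z_c − 0.6183 − x)×3291
Column B: 1.067×0 + 36.04×2893 + (z_c − 1.067 − 36.04)×3291
The z_c×3291 term appears on both sides and cancels. Collect the known terms of each column as K = Σ(ρt)_known − 3291 × (depth of known layers): K_A = 1768.338 − 3291×0.6183 = −266.4873; K_B = 104263.72 − 3291×(1.067 + 36.04) = −17855.417.
Balance: K_A − x×(3291 − 2840) = K_B, so x = (K_A − K_B)/(3291 − 2840) = 17588.9/451 = 39 km.

39 km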